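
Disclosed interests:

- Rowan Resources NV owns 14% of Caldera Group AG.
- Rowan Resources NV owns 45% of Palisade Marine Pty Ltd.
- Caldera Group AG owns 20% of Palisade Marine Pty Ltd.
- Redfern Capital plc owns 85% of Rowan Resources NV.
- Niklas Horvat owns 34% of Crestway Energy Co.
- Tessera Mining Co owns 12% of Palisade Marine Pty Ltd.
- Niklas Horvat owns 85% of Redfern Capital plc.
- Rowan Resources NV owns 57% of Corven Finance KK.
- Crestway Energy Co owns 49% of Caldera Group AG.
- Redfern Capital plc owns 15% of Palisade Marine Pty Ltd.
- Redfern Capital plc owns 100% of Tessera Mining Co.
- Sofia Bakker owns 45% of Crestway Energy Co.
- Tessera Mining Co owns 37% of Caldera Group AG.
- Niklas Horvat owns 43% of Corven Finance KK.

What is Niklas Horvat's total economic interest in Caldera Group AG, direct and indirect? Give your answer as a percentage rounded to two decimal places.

58.23%

Niklas reaches Caldera along 3 paths.
Via Redfern → Rowan: 85% × 85% × 14% = 10.115%.
Via Crestway: 34% × 49% = 16.66%.
Via Redfern → Tessera: 85% × 100% × 37% = 31.45%.
Total: 10.115% + 16.66% + 31.45% = 58.225%.
Rounded: 58.23%.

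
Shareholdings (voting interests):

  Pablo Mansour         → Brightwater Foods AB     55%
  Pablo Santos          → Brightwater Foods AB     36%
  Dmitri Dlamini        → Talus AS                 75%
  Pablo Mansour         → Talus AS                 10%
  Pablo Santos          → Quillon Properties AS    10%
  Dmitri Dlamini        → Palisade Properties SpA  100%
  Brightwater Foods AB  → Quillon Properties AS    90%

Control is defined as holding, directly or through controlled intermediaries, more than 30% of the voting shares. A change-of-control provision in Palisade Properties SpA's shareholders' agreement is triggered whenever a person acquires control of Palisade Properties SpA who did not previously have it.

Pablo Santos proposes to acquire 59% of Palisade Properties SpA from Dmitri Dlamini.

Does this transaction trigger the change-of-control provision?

The purchase adds only to Pablo Santos's holdings (Dmitri's stake shrinks), so Pablo Santos is the only person who could newly come to control Palisade.
Pablo Santos holds 36% of Brightwater, so Pablo Santos controls Brightwater.
Brightwater and Pablo Santos together hold 90% + 10% = 100% of Quillon, so Pablo Santos controls Quillon.
Neither Pablo Santos nor any entity Pablo Santos controls holds any voting interest in Palisade.
So before the transaction, Pablo Santos does not control Palisade.
After the purchase, Pablo Santos holds 59% of Palisade directly, and Dmitri's stake falls to 41%.
Pablo Santos holds 59% of Palisade, so Pablo Santos controls Palisade.
Pablo Santos did not control Palisade before and does after, so the clause is triggered.

Yes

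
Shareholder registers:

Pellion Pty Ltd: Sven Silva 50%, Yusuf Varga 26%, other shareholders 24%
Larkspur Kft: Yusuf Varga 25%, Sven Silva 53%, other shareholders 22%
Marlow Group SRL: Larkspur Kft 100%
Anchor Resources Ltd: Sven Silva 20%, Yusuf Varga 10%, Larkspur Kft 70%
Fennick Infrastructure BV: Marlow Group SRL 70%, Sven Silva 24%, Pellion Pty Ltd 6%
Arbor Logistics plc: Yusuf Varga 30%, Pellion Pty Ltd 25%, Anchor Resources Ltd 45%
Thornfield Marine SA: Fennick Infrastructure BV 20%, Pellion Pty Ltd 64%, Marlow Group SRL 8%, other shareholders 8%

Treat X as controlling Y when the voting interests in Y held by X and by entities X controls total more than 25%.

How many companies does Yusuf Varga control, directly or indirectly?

Yusuf holds 26% of Pellion, so Yusuf controls Pellion.
Yusuf and Pellion together hold 30% + 25% = 55% of Arbor, so Yusuf controls Arbor.
Pellion holds 64% of Thornfield, so Yusuf controls Thornfield.
No other company's threshold is met.
Yusuf controls 3 companies.

3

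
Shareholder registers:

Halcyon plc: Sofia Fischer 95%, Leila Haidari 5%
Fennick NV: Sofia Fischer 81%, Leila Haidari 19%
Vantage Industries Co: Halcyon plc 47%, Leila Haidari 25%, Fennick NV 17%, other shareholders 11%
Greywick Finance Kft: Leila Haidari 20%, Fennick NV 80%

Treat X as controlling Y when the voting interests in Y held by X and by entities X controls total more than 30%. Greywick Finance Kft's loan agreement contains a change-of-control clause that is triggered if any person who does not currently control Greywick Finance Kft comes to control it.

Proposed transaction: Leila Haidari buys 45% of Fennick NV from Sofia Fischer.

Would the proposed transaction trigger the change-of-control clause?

The purchase adds only to Leila's holdings (Sofia's stake shrinks), so Leila is the only person who could newly come to control Greywick.
Leila's largest direct stake is 25% in Vantage, which does not meet the threshold, so Leila controls no company.
In Greywick, Leila's side holds only 20%, not > 30%.
So before the transaction, Leila does not control Greywick.
After the purchase, Leila's direct stake in Fennick rises to 19% + 45% = 64%, and Sofia's stake falls to 36%.
Leila holds 64% of Fennick, so Leila controls Fennick.
Leila and Fennick together hold 20% + 80% = 100% of Greywick, so Leila controls Greywick.
Leila did not control Greywick before and does after, so the clause is triggered.

Yes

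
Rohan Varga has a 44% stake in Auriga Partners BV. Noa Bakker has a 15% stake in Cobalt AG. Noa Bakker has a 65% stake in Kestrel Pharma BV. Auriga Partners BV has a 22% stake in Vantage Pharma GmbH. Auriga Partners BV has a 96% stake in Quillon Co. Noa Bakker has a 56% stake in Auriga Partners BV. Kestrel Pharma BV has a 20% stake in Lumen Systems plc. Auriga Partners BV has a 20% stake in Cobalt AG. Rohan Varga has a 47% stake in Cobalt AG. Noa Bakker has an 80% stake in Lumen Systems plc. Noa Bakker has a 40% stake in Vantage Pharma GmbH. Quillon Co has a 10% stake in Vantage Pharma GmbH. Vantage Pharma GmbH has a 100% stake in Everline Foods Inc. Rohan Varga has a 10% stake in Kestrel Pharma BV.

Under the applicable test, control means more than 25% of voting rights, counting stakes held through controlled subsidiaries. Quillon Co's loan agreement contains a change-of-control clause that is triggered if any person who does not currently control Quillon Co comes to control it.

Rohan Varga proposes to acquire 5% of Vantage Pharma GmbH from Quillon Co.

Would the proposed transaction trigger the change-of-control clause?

The purchase adds only to Rohan's holdings (Quillon's stake shrinks), so Rohan is the only person who could newly come to control Quillon.
Rohan holds 44% of Auriga, so Rohan controls Auriga.
Auriga holds 96% of Quillon, so Rohan controls Quillon.
So Rohan already controls Quillon before the transaction.
After the purchase, Rohan holds 5% of Vantage directly, and Quillon's stake falls to 5%.
Rohan controlled Quillon already, so this is not a new person acquiring control; every other person's position is unchanged or reduced.
No new person acquires control, so the clause is not triggered.

No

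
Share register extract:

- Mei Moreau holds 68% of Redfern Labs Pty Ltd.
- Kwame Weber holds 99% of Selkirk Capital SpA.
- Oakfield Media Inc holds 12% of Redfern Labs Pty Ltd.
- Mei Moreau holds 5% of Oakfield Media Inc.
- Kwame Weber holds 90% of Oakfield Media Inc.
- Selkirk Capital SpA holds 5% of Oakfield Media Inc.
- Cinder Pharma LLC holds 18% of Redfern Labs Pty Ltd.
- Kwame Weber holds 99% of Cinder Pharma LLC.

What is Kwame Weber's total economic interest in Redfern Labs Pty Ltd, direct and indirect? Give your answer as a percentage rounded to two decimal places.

29.21%

Kwame reaches Redfern along 3 paths.
Via Cinder: 99% × 18% = 17.82%.
Via Oakfield: 90% × 12% = 10.8%.
Via Selkirk → Oakfield: 99% × 5% × 12% = 0.594%.
Total: 17.82% + 10.8% + 0.594% = 29.214%.
Rounded: 29.21%.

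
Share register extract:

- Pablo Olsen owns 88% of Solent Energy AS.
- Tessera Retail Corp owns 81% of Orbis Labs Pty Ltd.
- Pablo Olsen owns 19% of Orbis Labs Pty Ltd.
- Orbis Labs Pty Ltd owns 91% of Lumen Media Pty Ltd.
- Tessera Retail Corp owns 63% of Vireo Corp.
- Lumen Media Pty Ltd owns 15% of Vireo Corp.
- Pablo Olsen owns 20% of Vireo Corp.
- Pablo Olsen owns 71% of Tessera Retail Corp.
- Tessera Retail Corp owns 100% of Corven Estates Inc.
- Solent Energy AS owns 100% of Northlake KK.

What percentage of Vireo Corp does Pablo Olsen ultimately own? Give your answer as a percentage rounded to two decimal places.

Pablo reaches Vireo along 4 paths.
Via Tessera → Orbis → Lumen: 71% × 81% × 91% × 15% = 7.850115%.
Via Orbis → Lumen: 19% × 91% × 15% = 2.5935%.
Via Tessera: 71% × 63% = 44.73%.
Direct stake: 20% = 20%.
Total: 7.850115% + 2.5935% + 44.73% + 20% = 75.173615%.
Rounded: 75.17%.

75.17%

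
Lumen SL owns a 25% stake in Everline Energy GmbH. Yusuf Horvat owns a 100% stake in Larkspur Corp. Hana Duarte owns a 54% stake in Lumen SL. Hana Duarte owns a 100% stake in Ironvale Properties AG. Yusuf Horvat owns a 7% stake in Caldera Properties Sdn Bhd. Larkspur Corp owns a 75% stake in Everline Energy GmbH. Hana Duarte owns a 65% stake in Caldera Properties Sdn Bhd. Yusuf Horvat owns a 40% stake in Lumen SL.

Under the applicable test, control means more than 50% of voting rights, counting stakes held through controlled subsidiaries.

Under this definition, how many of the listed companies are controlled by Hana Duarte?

Hana holds 65% of Caldera, so Hana controls Caldera.
Hana holds 54% of Lumen, so Hana controls Lumen.
Hana holds 100% of Ironvale, so Hana controls Ironvale.
No other company's threshold is met.
Hana controls 3 companies.

3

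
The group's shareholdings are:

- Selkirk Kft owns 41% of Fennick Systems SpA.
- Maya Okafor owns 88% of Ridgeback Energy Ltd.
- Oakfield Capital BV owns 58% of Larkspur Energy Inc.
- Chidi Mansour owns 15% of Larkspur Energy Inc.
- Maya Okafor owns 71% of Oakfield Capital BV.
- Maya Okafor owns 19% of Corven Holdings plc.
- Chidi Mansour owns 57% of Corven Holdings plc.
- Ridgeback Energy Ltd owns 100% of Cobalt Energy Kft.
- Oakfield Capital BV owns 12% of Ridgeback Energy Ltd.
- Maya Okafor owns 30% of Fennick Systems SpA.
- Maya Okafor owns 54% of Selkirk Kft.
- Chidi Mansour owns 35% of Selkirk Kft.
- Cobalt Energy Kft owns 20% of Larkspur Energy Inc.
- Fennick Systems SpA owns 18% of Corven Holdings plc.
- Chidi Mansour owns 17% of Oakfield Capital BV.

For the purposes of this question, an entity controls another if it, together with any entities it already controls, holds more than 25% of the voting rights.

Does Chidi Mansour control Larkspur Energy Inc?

Chidi holds 35% of Selkirk, so Chidi controls Selkirk.
Selkirk holds 41% of Fennick, so Chidi controls Fennick.
Fennick and Chidi together hold 18% + 57% = 75% of Corven, so Chidi controls Corven.
In Larkspur, Chidi's side holds only 15%, not > 25%.
So Chidi does not control Larkspur.

No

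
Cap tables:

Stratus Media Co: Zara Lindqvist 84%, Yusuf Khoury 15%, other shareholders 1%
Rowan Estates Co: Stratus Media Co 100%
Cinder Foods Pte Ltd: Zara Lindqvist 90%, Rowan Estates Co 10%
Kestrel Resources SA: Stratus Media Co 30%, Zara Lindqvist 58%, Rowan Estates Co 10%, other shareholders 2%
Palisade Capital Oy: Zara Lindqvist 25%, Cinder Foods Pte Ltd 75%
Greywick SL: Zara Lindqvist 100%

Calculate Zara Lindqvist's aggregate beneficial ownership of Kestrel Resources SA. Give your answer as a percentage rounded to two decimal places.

Zara reaches Kestrel along 3 paths.
Via Stratus: 84% × 30% = 25.2%.
Direct stake: 58% = 58%.
Via Stratus → Rowan: 84% × 100% × 10% = 8.4%.
Total: 25.2% + 58% + 8.4% = 91.6%.
Rounded: 91.60%.

91.60%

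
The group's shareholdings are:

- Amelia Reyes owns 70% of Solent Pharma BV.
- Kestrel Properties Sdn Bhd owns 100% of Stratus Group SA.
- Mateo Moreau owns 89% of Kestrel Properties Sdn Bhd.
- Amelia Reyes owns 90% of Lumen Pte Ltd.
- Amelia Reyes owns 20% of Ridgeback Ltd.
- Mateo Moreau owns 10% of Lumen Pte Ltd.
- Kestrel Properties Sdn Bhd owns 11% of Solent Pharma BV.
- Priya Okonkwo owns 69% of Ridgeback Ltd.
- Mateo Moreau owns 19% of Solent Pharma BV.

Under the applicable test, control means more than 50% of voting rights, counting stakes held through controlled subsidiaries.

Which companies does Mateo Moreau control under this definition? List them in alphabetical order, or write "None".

Mateo holds 89% of Kestrel, so Mateo controls Kestrel.
Kestrel holds 100% of Stratus, so Mateo controls Stratus.
No other company's threshold is met.

Kestrel Properties Sdn Bhd, Stratus Group SA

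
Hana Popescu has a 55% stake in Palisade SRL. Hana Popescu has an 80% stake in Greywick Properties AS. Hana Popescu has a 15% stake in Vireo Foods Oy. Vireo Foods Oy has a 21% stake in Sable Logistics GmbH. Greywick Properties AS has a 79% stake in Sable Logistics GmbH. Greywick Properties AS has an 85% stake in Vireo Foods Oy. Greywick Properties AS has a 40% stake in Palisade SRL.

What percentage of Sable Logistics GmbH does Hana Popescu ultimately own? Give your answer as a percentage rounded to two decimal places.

Hana reaches Sable along 3 paths.
Via Greywick: 80% × 79% = 63.2%.
Via Vireo: 15% × 21% = 3.15%.
Via Greywick → Vireo: 80% × 85% × 21% = 14.28%.
Total: 63.2% + 3.15% + 14.28% = 80.63%.

80.63%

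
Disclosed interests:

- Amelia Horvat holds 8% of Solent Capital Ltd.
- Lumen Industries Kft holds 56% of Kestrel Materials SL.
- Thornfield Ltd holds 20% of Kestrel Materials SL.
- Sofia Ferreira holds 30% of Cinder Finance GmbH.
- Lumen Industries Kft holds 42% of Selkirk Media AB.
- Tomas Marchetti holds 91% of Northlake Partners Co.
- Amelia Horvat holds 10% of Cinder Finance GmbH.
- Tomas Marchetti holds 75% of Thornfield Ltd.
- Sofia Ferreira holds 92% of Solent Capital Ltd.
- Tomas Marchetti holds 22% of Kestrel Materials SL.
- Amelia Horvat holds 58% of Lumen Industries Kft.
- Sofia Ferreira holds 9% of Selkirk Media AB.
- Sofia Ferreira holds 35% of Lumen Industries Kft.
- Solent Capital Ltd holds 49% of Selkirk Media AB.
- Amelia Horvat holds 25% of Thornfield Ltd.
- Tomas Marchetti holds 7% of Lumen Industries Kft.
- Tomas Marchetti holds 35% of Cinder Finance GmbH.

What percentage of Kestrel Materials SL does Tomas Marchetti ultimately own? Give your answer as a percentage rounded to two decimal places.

Tomas reaches Kestrel along 3 paths.
Direct stake: 22% = 22%.
Via Lumen: 7% × 56% = 3.92%.
Via Thornfield: 75% × 20% = 15%.
Total: 22% + 3.92% + 15% = 40.92%.

40.92%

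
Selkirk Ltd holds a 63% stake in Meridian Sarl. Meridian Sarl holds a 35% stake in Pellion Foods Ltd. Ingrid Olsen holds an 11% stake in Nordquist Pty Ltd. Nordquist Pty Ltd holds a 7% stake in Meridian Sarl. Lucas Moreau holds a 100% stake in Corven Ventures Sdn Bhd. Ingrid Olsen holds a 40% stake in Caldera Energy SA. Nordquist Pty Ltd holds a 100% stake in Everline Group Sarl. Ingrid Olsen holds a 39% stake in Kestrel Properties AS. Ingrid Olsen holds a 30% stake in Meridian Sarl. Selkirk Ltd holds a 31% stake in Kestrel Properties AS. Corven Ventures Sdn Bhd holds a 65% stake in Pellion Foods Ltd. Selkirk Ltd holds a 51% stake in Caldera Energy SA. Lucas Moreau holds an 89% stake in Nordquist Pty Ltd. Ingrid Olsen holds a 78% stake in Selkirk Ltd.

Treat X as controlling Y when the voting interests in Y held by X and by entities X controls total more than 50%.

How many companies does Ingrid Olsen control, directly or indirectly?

Ingrid holds 78% of Selkirk, so Ingrid controls Selkirk.
Ingrid and Selkirk together hold 39% + 31% = 70% of Kestrel, so Ingrid controls Kestrel.
Selkirk and Ingrid together hold 51% + 40% = 91% of Caldera, so Ingrid controls Caldera.
Ingrid and Selkirk together hold 30% + 63% = 93% of Meridian, so Ingrid controls Meridian.
No other company's threshold is met.
Ingrid controls 4 companies.

4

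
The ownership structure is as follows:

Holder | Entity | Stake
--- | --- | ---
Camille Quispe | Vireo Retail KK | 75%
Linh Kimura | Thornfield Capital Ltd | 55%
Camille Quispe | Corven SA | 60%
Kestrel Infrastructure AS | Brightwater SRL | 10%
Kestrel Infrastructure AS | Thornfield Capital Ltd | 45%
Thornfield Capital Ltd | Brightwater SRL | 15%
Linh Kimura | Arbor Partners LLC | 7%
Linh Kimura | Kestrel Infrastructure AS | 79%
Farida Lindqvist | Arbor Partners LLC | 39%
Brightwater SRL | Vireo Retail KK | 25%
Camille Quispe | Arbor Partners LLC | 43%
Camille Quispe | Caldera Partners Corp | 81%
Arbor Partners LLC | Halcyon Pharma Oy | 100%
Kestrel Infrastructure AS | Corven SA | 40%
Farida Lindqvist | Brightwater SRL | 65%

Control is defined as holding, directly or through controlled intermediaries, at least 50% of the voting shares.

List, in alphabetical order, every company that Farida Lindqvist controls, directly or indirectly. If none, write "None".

Farida holds 65% of Brightwater, so Farida controls Brightwater.
No other company's threshold is met.

Brightwater SRL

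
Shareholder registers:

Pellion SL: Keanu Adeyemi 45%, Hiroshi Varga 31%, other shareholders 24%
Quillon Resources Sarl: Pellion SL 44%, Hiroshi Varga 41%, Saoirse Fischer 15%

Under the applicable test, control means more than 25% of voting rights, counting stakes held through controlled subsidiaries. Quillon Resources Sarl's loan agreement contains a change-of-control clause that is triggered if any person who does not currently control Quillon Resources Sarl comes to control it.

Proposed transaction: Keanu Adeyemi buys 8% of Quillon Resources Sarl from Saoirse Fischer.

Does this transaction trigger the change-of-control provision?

The purchase adds only to Keanu's holdings (Saoirse's stake shrinks), so Keanu is the only person who could newly come to control Quillon.
Keanu holds 45% of Pellion, so Keanu controls Pellion.
Pellion holds 44% of Quillon, so Keanu controls Quillon.
So Keanu already controls Quillon before the transaction.
After the purchase, Keanu holds 8% of Quillon directly, and Saoirse's stake falls to 7%.
Keanu controlled Quillon already, so this is not a new person acquiring control; every other person's position is unchanged or reduced.
No new person acquires control, so the clause is not triggered.

No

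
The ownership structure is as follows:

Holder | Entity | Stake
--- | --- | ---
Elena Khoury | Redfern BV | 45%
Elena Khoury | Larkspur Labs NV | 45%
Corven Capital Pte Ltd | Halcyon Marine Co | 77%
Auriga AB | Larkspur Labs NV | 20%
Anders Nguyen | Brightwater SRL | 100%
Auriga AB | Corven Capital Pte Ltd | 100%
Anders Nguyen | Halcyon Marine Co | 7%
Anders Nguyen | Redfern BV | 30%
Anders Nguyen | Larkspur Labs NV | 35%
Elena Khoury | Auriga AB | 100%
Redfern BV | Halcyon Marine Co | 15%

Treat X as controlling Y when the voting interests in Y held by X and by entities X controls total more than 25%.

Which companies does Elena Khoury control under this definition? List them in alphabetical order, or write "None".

Auriga AB, Corven Capital Pte Ltd, Halcyon Marine Co, Larkspur Labs NV, Redfern BV

Elena holds 100% of Auriga, so Elena controls Auriga.
Elena holds 45% of Redfern, so Elena controls Redfern.
Auriga holds 100% of Corven, so Elena controls Corven.
Corven and Redfern together hold 77% + 15% = 92% of Halcyon, so Elena controls Halcyon.
Elena and Auriga together hold 45% + 20% = 65% of Larkspur, so Elena controls Larkspur.
No other company's threshold is met.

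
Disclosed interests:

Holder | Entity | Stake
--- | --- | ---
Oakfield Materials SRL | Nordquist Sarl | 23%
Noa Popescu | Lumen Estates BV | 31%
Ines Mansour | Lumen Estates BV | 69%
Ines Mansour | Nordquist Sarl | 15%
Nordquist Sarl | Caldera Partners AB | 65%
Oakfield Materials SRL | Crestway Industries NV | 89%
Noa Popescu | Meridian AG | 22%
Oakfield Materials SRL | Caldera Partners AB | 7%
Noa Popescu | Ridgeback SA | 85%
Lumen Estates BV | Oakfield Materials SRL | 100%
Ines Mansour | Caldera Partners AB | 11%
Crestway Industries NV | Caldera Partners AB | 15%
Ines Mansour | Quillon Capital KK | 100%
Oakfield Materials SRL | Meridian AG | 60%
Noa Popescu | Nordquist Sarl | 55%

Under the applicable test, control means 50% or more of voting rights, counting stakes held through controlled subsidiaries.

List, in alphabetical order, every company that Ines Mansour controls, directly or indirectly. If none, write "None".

Ines holds 69% of Lumen, so Ines controls Lumen.
Lumen holds 100% of Oakfield, so Ines controls Oakfield.
Oakfield holds 60% of Meridian, so Ines controls Meridian.
Ines holds 100% of Quillon, so Ines controls Quillon.
Oakfield holds 89% of Crestway, so Ines controls Crestway.
No other company's threshold is met.

Crestway Industries NV, Lumen Estates BV, Meridian AG, Oakfield Materials SRL, Quillon Capital KK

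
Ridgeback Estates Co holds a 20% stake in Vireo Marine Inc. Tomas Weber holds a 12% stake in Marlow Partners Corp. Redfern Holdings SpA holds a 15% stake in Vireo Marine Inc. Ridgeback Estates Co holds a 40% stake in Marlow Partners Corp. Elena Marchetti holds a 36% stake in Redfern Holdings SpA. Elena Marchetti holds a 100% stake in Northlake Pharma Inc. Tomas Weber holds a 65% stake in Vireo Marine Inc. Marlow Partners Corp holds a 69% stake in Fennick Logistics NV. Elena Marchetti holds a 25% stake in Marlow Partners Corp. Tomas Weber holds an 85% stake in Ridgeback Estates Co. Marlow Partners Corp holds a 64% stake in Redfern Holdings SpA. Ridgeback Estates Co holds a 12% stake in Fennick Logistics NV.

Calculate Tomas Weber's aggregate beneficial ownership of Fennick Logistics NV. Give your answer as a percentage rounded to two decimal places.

41.94%

Tomas reaches Fennick along 3 paths.
Via Ridgeback: 85% × 12% = 10.2%.
Via Marlow: 12% × 69% = 8.28%.
Via Ridgeback → Marlow: 85% × 40% × 69% = 23.46%.
Total: 10.2% + 8.28% + 23.46% = 41.94%.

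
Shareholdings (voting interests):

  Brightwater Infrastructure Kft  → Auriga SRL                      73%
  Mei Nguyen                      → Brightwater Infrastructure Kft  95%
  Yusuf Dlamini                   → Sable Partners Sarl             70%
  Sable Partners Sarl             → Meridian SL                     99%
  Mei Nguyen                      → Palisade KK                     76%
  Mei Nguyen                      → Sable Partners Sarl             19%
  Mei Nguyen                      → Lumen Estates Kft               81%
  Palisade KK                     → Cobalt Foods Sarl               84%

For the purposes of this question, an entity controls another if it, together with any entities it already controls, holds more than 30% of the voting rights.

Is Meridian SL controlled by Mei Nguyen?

No

Mei holds 76% of Palisade, so Mei controls Palisade.
Palisade holds 84% of Cobalt, so Mei controls Cobalt.
Mei holds 95% of Brightwater, so Mei controls Brightwater.
Mei holds 81% of Lumen, so Mei controls Lumen.
Brightwater holds 73% of Auriga, so Mei controls Auriga.
Neither Mei nor any entity Mei controls holds any voting interest in Meridian.
So Mei does not control Meridian.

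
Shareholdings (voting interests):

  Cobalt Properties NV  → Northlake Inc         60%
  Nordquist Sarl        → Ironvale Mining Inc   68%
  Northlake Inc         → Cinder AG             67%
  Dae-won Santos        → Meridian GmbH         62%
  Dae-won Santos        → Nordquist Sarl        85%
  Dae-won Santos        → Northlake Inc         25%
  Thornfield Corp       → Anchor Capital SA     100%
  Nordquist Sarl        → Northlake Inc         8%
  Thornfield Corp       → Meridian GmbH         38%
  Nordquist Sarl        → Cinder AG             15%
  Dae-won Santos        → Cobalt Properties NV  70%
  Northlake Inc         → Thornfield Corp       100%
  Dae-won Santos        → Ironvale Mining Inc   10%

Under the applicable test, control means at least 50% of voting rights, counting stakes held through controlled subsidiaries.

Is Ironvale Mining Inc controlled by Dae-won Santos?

Yes

Dae-won holds 85% of Nordquist, so Dae-won controls Nordquist.
Nordquist and Dae-won together hold 68% + 10% = 78% of Ironvale, so Dae-won controls Ironvale.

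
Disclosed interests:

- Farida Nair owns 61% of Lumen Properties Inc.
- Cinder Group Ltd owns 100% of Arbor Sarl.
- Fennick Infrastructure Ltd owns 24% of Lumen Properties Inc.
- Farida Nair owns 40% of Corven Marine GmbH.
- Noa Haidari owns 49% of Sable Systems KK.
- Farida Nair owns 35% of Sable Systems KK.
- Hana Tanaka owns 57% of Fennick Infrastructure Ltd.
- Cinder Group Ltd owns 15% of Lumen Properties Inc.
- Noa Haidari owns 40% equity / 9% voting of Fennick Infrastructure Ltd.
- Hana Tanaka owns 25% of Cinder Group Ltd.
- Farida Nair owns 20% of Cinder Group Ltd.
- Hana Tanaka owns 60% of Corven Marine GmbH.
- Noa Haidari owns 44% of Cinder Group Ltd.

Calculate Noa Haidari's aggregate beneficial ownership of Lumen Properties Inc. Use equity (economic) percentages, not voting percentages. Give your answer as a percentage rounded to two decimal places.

16.20%

Noa reaches Lumen along 2 paths.
Via Fennick: 40% × 24% = 9.6%.
Via Cinder: 44% × 15% = 6.6%.
Total: 9.6% + 6.6% = 16.2%.
Rounded: 16.20%.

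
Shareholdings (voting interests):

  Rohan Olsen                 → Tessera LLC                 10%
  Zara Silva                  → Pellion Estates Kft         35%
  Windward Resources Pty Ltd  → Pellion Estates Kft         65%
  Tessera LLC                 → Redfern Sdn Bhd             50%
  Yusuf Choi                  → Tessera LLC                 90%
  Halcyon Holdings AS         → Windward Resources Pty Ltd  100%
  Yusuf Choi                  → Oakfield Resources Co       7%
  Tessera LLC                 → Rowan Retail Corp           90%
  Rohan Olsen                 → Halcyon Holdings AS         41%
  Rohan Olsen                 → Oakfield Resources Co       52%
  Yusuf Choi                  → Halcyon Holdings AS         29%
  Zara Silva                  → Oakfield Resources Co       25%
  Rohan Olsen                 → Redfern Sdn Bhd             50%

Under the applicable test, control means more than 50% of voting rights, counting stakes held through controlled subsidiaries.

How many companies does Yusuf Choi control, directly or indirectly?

2

Yusuf holds 90% of Tessera, so Yusuf controls Tessera.
Tessera holds 90% of Rowan, so Yusuf controls Rowan.
No other company's threshold is met.
Yusuf controls 2 companies.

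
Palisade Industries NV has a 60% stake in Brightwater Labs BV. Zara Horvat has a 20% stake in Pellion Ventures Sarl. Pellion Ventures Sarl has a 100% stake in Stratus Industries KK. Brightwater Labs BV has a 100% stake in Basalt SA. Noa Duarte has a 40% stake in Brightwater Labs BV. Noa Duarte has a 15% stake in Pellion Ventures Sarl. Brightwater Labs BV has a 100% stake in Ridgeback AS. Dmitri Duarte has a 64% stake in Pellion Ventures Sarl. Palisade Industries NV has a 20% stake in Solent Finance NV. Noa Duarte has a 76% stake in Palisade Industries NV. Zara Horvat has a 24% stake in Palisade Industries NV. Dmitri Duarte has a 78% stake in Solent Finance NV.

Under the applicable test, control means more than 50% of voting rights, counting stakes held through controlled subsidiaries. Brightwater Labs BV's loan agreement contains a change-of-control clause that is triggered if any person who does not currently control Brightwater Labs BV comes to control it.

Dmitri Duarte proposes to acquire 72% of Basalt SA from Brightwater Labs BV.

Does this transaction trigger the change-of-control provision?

The purchase adds only to Dmitri's holdings (Brightwater's stake shrinks), so Dmitri is the only person who could newly come to control Brightwater.
Dmitri holds 64% of Pellion, so Dmitri controls Pellion.
Dmitri holds 78% of Solent, so Dmitri controls Solent.
Pellion holds 100% of Stratus, so Dmitri controls Stratus.
Neither Dmitri nor any entity Dmitri controls holds any voting interest in Brightwater.
So before the transaction, Dmitri does not control Brightwater.
After the purchase, Dmitri holds 72% of Basalt directly, and Brightwater's stake falls to 28%.
Dmitri holds 72% of Basalt, so Dmitri controls Basalt.
After the transaction, neither Dmitri nor any entity Dmitri controls holds a voting interest in Brightwater, so Dmitri still does not control it.
No new person acquires control, so the clause is not triggered.

No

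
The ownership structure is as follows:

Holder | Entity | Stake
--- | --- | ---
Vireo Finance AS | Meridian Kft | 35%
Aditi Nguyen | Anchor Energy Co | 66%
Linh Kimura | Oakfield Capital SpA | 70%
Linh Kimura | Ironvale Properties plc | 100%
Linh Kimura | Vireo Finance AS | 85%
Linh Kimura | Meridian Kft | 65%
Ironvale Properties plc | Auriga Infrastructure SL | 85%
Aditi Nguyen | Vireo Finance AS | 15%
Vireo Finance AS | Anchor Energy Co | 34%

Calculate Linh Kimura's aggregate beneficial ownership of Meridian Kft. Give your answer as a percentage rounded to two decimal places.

Linh reaches Meridian along 2 paths.
Via Vireo: 85% × 35% = 29.75%.
Direct stake: 65% = 65%.
Total: 29.75% + 65% = 94.75%.

94.75%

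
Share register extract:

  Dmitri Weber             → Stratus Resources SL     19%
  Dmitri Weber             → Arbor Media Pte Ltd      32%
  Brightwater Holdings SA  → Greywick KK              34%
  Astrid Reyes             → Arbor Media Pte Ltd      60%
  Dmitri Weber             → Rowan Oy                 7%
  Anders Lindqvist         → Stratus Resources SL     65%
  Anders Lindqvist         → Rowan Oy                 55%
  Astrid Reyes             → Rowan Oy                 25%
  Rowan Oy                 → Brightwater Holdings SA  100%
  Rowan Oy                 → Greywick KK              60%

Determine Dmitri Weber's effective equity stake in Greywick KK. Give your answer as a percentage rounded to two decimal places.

Dmitri reaches Greywick along 2 paths.
Via Rowan: 7% × 60% = 4.2%.
Via Rowan → Brightwater: 7% × 100% × 34% = 2.38%.
Total: 4.2% + 2.38% = 6.58%.

6.58%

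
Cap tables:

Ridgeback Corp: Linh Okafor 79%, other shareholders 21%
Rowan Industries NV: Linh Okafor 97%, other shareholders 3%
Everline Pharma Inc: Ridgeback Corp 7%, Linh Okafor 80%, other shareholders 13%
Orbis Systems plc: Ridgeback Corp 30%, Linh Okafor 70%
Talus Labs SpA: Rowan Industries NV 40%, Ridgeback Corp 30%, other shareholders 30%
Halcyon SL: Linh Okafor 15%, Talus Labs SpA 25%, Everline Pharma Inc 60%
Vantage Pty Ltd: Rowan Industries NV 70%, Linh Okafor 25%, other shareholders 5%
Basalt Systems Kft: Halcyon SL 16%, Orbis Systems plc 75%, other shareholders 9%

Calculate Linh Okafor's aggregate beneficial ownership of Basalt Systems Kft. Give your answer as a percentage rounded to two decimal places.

83.39%

Linh reaches Basalt along 7 paths.
Via Halcyon: 15% × 16% = 2.4%.
Via Rowan → Talus → Halcyon: 97% × 40% × 25% × 16% = 1.552%.
Via Ridgeback → Talus → Halcyon: 79% × 30% × 25% × 16% = 0.948%.
Via Ridgeback → Everline → Halcyon: 79% × 7% × 60% × 16% = 0.53088%.
Via Everline → Halcyon: 80% × 60% × 16% = 7.68%.
Via Ridgeback → Orbis: 79% × 30% × 75% = 17.775%.
Via Orbis: 70% × 75% = 52.5%.
Total: 2.4% + 1.552% + 0.948% + 0.53088% + 7.68% + 17.775% + 52.5% = 83.38588%.
Rounded: 83.39%.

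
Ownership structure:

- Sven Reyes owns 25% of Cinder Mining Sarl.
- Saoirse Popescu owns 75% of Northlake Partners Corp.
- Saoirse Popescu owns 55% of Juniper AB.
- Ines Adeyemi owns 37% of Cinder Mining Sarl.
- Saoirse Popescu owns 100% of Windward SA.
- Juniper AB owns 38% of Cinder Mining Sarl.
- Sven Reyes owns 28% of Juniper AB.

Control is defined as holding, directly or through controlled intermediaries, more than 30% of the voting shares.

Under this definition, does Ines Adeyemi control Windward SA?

No

Ines holds 37% of Cinder, so Ines controls Cinder.
Neither Ines nor any entity Ines controls holds any voting interest in Windward.
So Ines does not control Windward.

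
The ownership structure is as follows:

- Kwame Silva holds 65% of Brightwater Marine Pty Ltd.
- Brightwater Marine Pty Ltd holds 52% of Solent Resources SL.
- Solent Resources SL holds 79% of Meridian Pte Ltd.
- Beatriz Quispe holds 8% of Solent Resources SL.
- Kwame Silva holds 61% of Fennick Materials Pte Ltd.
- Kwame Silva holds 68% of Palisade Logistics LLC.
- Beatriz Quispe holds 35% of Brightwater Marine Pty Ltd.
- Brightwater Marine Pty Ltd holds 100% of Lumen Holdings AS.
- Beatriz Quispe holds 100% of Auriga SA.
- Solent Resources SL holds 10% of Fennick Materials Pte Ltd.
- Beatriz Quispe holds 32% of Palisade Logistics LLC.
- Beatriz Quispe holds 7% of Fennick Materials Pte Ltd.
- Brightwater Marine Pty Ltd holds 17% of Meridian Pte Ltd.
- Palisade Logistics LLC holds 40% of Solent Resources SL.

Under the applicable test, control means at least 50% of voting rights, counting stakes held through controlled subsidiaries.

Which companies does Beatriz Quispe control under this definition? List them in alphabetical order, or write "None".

Auriga SA

Beatriz holds 100% of Auriga, so Beatriz controls Auriga.
No other company's threshold is met.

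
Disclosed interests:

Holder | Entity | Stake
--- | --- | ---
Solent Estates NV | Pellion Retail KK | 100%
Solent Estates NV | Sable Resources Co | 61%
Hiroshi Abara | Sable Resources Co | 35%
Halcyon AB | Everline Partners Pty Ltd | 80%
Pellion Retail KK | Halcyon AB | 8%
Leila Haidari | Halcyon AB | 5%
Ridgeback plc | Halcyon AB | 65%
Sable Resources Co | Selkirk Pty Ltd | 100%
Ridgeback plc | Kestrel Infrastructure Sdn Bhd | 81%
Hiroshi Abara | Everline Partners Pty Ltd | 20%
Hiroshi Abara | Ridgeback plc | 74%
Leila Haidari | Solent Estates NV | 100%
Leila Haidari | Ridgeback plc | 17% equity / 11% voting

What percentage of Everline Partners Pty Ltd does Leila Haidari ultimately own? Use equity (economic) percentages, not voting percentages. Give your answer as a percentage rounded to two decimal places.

Leila reaches Everline along 3 paths.
Via Ridgeback → Halcyon: 17% × 65% × 80% = 8.84%.
Via Halcyon: 5% × 80% = 4%.
Via Solent → Pellion → Halcyon: 100% × 100% × 8% × 80% = 6.4%.
Total: 8.84% + 4% + 6.4% = 19.24%.

19.24%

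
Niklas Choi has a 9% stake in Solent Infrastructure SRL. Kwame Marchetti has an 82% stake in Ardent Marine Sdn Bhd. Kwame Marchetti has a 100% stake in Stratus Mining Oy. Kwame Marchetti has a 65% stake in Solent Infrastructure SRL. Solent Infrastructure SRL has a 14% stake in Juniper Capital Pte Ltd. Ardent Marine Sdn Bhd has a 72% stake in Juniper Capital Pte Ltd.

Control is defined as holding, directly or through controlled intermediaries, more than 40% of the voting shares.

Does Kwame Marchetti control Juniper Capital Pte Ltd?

Yes

Kwame holds 82% of Ardent, so Kwame controls Ardent.
Kwame holds 65% of Solent, so Kwame controls Solent.
Solent and Ardent together hold 14% + 72% = 86% of Juniper, so Kwame controls Juniper.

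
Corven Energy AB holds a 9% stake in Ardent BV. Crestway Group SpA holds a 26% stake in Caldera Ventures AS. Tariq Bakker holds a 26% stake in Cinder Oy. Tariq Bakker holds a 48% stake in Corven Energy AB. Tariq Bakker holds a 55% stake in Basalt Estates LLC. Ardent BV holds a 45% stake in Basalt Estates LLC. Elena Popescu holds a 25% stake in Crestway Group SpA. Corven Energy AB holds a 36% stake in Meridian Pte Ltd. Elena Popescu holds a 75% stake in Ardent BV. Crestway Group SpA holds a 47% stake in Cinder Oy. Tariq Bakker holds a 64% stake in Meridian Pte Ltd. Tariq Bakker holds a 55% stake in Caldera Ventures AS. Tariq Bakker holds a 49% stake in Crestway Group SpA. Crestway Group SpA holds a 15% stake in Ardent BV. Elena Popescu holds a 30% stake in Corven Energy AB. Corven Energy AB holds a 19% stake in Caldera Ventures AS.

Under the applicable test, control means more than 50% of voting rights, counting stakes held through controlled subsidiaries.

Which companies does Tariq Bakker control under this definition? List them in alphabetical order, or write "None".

Tariq holds 64% of Meridian, so Tariq controls Meridian.
Tariq holds 55% of Caldera, so Tariq controls Caldera.
Tariq holds 55% of Basalt, so Tariq controls Basalt.
No other company's threshold is met.

Basalt Estates LLC, Caldera Ventures AS, Meridian Pte Ltd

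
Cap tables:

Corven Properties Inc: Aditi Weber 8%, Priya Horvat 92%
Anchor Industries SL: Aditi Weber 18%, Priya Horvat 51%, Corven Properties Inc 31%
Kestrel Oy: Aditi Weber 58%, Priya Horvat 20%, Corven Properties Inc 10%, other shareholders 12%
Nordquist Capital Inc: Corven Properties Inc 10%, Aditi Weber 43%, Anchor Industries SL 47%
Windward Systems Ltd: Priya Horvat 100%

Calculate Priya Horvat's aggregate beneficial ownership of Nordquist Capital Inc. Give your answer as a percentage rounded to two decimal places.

Priya reaches Nordquist along 3 paths.
Via Corven: 92% × 10% = 9.2%.
Via Anchor: 51% × 47% = 23.97%.
Via Corven → Anchor: 92% × 31% × 47% = 13.4044%.
Total: 9.2% + 23.97% + 13.4044% = 46.5744%.
Rounded: 46.57%.

46.57%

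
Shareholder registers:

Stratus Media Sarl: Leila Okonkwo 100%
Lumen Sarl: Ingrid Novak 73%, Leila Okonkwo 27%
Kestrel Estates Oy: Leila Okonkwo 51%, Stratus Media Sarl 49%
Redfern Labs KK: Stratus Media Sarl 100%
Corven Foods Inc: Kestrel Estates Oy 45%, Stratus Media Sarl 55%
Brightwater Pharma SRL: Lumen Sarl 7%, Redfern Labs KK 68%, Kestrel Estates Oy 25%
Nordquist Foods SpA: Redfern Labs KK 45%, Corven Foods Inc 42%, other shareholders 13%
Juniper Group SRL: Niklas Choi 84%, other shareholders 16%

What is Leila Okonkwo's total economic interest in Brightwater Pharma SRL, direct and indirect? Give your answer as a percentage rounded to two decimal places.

94.89%

Leila reaches Brightwater along 4 paths.
Via Lumen: 27% × 7% = 1.89%.
Via Stratus → Redfern: 100% × 100% × 68% = 68%.
Via Kestrel: 51% × 25% = 12.75%.
Via Stratus → Kestrel: 100% × 49% × 25% = 12.25%.
Total: 1.89% + 68% + 12.75% + 12.25% = 94.89%.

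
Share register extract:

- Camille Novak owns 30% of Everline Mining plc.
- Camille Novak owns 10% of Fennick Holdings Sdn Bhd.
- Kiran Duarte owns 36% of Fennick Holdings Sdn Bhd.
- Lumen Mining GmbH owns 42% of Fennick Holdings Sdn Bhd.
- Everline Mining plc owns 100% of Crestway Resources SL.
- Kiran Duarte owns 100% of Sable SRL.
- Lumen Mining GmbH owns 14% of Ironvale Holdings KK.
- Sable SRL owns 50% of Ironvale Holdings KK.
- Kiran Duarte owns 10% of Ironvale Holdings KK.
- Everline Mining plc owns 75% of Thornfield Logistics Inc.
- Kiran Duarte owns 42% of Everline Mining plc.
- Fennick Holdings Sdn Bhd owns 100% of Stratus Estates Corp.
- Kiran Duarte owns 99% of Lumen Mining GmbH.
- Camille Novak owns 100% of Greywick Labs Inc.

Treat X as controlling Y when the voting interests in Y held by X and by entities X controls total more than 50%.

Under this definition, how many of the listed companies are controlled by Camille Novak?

1

Camille holds 100% of Greywick, so Camille controls Greywick.
No other company's threshold is met.
Camille controls 1 company.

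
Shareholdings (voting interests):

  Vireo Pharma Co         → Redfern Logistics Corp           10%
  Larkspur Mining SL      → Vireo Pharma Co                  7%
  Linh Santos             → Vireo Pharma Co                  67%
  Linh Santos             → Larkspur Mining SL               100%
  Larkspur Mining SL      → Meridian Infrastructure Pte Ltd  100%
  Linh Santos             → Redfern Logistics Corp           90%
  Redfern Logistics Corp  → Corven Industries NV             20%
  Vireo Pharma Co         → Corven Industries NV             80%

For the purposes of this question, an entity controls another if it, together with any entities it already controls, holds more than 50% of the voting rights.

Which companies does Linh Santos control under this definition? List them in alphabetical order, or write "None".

Linh holds 100% of Larkspur, so Linh controls Larkspur.
Linh and Larkspur together hold 67% + 7% = 74% of Vireo, so Linh controls Vireo.
Linh and Vireo together hold 90% + 10% = 100% of Redfern, so Linh controls Redfern.
Vireo and Redfern together hold 80% + 20% = 100% of Corven, so Linh controls Corven.
Larkspur holds 100% of Meridian, so Linh controls Meridian.

Corven Industries NV, Larkspur Mining SL, Meridian Infrastructure Pte Ltd, Redfern Logistics Corp, Vireo Pharma Co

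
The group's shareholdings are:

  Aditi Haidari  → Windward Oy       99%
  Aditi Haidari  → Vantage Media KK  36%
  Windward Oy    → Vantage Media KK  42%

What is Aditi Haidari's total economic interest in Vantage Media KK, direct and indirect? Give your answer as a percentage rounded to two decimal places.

Aditi reaches Vantage along 2 paths.
Direct stake: 36% = 36%.
Via Windward: 99% × 42% = 41.58%.
Total: 36% + 41.58% = 77.58%.

77.58%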